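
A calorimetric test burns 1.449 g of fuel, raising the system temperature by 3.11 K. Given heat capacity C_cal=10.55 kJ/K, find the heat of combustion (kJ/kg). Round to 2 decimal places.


Hc = C_cal * delta_T / m_fuel
Q_released = 10.55 * 3.11 = 32.8105 kJ
m_fuel = 1.449 g = 1.449/1000 kg = 0.001449 kg
Hc = 32.8105 / 0.001449 = 22643.55 kJ/kg


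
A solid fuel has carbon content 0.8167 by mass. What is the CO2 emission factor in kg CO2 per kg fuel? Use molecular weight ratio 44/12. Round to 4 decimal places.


EF = C_frac * (M_CO2 / M_C)
EF = 0.8167 * (44/12)
EF = 0.8167 * 3.666667 = 2.9946 kg_CO2/kg_fuel


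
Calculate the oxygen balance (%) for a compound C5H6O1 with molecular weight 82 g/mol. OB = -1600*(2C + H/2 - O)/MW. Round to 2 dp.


OB = -1600 * (2C + H/2 - O) / MW
Inner = 2*5 + 6/2 - 1 = 12.00
OB = -1600 * 12.00 / 82 = -234.15%


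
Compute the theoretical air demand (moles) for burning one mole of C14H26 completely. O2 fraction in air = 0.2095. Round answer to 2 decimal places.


Balanced combustion: C14H26 + 20.5 O2 -> 14 CO2 + 13 H2O
O2 needed = C + H/4 = 14 + 26/4 = 20.50 moles
Air moles = O2 / 0.2095 = 20.50 / 0.2095 = 97.85 moles air


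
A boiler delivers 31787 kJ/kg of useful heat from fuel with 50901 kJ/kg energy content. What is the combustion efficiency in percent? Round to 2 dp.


Efficiency = (Q_useful / Q_fuel) * 100
Efficiency = (31787 / 50901) * 100
Efficiency = 0.6245 * 100 = 62.45%


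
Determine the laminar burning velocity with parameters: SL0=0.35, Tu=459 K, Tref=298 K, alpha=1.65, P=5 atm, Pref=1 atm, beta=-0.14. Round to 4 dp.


SL = SL0 * (Tu/Tref)^alpha * (P/Pref)^beta
T ratio = 459/298 = 1.54026846
(T ratio)^alpha = 1.54026846^1.65 = 2.039549
(P/Pref)^beta = 5^(-0.14) = 0.798260
SL = 0.35 * 2.039549 * 0.798260 = 0.5698 m/s


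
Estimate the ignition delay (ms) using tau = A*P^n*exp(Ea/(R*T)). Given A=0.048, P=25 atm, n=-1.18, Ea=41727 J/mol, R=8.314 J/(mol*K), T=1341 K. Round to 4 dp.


tau = A * P^n * exp(Ea/(R*T))
P^n = 25^(-1.18) = 0.02240943
Ea/(R*T) = 41727/(8.314*1341) = 3.742643
exp(Ea/(R*T)) = 42.209388
tau = 0.048 * 0.02240943 * 42.209388 = 0.0454 ms


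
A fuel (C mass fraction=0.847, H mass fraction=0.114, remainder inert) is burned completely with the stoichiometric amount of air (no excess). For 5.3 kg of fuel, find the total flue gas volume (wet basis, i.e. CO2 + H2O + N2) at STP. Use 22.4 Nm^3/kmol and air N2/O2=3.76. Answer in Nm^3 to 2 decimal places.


Per kg fuel: CO2 = (C/12 kmol)*22.4 = (0.847/12)*22.4 = 1.58107 Nm^3
Per kg fuel: H2O = (H/2 kmol)*22.4 = (0.114/2)*22.4 = 1.27680 Nm^3
O2 needed per kg fuel = C/12 + H/4 = 0.847/12 + 0.114/4 = 0.09908333 kmol
Per kg fuel: N2 = O2*3.76*22.4 = 0.09908333*3.76*22.4 = 8.34519 Nm^3
Total per kg = 1.58107 + 1.27680 + 8.34519 = 11.20306 Nm^3
Total = 11.20306 * 5.3 = 59.38 Nm^3


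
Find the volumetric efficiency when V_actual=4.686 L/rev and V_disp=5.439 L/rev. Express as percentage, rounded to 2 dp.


eta_v = (V_actual / V_disp) * 100
Ratio = 4.686 / 5.439 = 0.8616
eta_v = 0.8616 * 100 = 86.16%


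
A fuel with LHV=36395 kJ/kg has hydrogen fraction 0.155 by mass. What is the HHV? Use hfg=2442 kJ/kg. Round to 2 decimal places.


HHV = LHV + hfg * 9 * H
Water addition = 2442 * 9 * 0.155 = 3406.590 kJ/kg
HHV = 36395 + 3406.590 = 39801.59 kJ/kg


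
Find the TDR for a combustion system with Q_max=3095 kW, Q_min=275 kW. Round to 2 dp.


TDR = Q_max / Q_min
TDR = 3095 / 275 = 11.25


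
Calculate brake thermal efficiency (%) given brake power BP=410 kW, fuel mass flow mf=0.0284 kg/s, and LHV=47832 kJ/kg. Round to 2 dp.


eta_BTE = (BP / (mf * LHV)) * 100
Denominator = 0.0284 * 47832 = 1358.4288 kW
eta_BTE = (410 / 1358.4288) * 100 = 30.18%


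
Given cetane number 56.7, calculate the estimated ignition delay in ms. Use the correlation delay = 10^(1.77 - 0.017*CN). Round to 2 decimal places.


delay = 10^(1.77 - 0.017*CN)
Exponent = 1.77 - 0.017*56.7 = 0.8061
delay = 10^0.8061 = 6.40 ms


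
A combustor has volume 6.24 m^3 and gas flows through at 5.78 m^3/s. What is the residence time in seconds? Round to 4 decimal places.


tau = V / Q_flow
tau = 6.24 / 5.78 = 1.0796 s


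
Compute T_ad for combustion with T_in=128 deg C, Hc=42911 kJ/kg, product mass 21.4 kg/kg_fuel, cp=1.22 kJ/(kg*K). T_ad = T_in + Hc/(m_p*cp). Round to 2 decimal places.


T_ad = T_in + Hc / (m_p * cp)
Denominator = 21.4 * 1.22 = 26.1080
Temperature rise = 42911 / 26.1080 = 1643.60 K
T_ad = 128 + 1643.60 = 1771.60 deg C


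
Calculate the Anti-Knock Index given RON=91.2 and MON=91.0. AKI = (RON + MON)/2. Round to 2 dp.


AKI = (RON + MON) / 2
AKI = (91.2 + 91.0) / 2
AKI = 182.2 / 2 = 91.10


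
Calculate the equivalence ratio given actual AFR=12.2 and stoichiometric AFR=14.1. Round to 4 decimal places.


phi = AFR_stoich / AFR_actual
phi = 14.1 / 12.2 = 1.1557


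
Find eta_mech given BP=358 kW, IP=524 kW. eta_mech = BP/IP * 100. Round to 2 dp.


eta_mech = (BP / IP) * 100
Ratio = 358 / 524 = 0.6832
eta_mech = 0.6832 * 100 = 68.32%


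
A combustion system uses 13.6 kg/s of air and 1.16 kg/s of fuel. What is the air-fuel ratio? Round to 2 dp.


AFR = m_air / m_fuel
AFR = 13.6 / 1.16 = 11.72


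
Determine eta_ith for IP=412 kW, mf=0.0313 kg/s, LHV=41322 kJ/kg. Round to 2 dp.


eta_ith = (IP / (mf * LHV)) * 100
Denominator = 0.0313 * 41322 = 1293.3786 kW
eta_ith = (412 / 1293.3786) * 100 = 31.85%


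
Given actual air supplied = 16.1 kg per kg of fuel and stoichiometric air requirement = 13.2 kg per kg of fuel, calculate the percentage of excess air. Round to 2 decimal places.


Excess air = actual - stoichiometric = 16.1 - 13.2 = 2.90 kg/kg fuel
Excess air % = (excess / stoich) * 100 = (2.90 / 13.2) * 100 = 21.97%


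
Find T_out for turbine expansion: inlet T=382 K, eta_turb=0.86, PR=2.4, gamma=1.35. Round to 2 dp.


T_out = T_in * (1 - eta * (1 - PR^(-(gamma-1)/gamma)))
Exponent = -(1.35-1)/1.35 = -0.25925926
PR^exp = 2.4^(-0.25925926) = 0.79694200
Factor = 1 - 0.86*(1 - 0.79694200) = 0.82537012
T_out = 382 * 0.82537012 = 315.29 K


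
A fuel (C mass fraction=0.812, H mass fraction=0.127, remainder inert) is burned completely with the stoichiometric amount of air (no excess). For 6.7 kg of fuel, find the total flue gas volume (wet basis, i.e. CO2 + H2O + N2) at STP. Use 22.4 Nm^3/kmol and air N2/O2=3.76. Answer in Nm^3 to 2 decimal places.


Per kg fuel: CO2 = (C/12 kmol)*22.4 = (0.812/12)*22.4 = 1.51573 Nm^3
Per kg fuel: H2O = (H/2 kmol)*22.4 = (0.127/2)*22.4 = 1.42240 Nm^3
O2 needed per kg fuel = C/12 + H/4 = 0.812/12 + 0.127/4 = 0.09941667 kmol
Per kg fuel: N2 = O2*3.76*22.4 = 0.09941667*3.76*22.4 = 8.37327 Nm^3
Total per kg = 1.51573 + 1.42240 + 8.37327 = 11.31140 Nm^3
Total = 11.31140 * 6.7 = 75.79 Nm^3


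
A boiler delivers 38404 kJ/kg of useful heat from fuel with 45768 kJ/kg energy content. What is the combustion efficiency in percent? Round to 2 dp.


Efficiency = (Q_useful / Q_fuel) * 100
Efficiency = (38404 / 45768) * 100
Efficiency = 0.8391 * 100 = 83.91%


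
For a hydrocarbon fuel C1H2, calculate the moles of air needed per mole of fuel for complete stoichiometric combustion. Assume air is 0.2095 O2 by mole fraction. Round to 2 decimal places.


Balanced combustion: C1H2 + 1.5 O2 -> 1 CO2 + 1 H2O
O2 needed = C + H/4 = 1 + 2/4 = 1.50 moles
Air moles = O2 / 0.2095 = 1.50 / 0.2095 = 7.16 moles air


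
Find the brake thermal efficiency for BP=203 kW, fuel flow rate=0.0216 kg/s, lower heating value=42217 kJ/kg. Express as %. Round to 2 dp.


eta_BTE = (BP / (mf * LHV)) * 100
Denominator = 0.0216 * 42217 = 911.8872 kW
eta_BTE = (203 / 911.8872) * 100 = 22.26%


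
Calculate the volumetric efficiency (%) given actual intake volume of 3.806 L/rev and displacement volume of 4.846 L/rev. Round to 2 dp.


eta_v = (V_actual / V_disp) * 100
Ratio = 3.806 / 4.846 = 0.7854
eta_v = 0.7854 * 100 = 78.54%


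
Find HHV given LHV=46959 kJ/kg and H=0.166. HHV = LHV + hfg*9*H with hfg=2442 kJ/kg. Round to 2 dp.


HHV = LHV + hfg * 9 * H
Water addition = 2442 * 9 * 0.166 = 3648.348 kJ/kg
HHV = 46959 + 3648.348 = 50607.35 kJ/kg


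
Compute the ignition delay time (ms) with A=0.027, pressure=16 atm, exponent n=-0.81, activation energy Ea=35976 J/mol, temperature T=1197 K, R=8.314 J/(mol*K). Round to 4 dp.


tau = A * P^n * exp(Ea/(R*T))
P^n = 16^(-0.81) = 0.10584316
Ea/(R*T) = 35976/(8.314*1197) = 3.615003
exp(Ea/(R*T)) = 37.151470
tau = 0.027 * 0.10584316 * 37.151470 = 0.1062 ms


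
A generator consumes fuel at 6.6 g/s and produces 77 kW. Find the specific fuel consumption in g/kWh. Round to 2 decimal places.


SFC = (mf / BP) * 3600
Rate = 6.6 / 77 = 0.085714 g/(s*kW)
SFC = 0.085714 * 3600 = 308.57 g/kWh


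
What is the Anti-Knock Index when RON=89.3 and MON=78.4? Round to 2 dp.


AKI = (RON + MON) / 2
AKI = (89.3 + 78.4) / 2
AKI = 167.7 / 2 = 83.85


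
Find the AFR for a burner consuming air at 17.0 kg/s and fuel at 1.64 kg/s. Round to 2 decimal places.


AFR = m_air / m_fuel
AFR = 17.0 / 1.64 = 10.37


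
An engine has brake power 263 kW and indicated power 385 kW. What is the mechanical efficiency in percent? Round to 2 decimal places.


eta_mech = (BP / IP) * 100
Ratio = 263 / 385 = 0.6831
eta_mech = 0.6831 * 100 = 68.31%


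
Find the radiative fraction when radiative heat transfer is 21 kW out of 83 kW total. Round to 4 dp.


f_rad = Q_rad / Q_total
f_rad = 21 / 83 = 0.2530


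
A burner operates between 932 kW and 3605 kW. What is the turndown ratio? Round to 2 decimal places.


TDR = Q_max / Q_min
TDR = 3605 / 932 = 3.87


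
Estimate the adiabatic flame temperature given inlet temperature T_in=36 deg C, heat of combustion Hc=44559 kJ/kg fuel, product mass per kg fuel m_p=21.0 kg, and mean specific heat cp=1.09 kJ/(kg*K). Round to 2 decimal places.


T_ad = T_in + Hc / (m_p * cp)
Denominator = 21.0 * 1.09 = 22.8900
Temperature rise = 44559 / 22.8900 = 1946.66 K
T_ad = 36 + 1946.66 = 1982.66 deg C


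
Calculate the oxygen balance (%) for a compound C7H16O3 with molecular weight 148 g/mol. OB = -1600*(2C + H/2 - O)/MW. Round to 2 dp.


OB = -1600 * (2C + H/2 - O) / MW
Inner = 2*7 + 16/2 - 3 = 19.00
OB = -1600 * 19.00 / 148 = -205.41%


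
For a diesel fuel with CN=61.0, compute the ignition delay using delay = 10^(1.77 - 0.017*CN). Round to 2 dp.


delay = 10^(1.77 - 0.017*CN)
Exponent = 1.77 - 0.017*61.0 = 0.7330
delay = 10^0.7330 = 5.41 ms


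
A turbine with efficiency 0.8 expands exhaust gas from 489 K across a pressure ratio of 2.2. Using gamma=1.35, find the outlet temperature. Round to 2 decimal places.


T_out = T_in * (1 - eta * (1 - PR^(-(gamma-1)/gamma)))
Exponent = -(1.35-1)/1.35 = -0.25925926
PR^exp = 2.2^(-0.25925926) = 0.81512413
Factor = 1 - 0.8*(1 - 0.81512413) = 0.85209930
T_out = 489 * 0.85209930 = 416.68 K


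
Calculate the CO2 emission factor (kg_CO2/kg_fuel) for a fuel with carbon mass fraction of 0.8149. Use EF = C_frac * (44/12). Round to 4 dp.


EF = C_frac * (M_CO2 / M_C)
EF = 0.8149 * (44/12)
EF = 0.8149 * 3.666667 = 2.9880 kg_CO2/kg_fuel


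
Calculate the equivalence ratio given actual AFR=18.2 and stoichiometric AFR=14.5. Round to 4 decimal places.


phi = AFR_stoich / AFR_actual
phi = 14.5 / 18.2 = 0.7967


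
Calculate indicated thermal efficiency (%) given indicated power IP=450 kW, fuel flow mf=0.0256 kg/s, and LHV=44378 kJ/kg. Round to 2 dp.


eta_ith = (IP / (mf * LHV)) * 100
Denominator = 0.0256 * 44378 = 1136.0768 kW
eta_ith = (450 / 1136.0768) * 100 = 39.61%


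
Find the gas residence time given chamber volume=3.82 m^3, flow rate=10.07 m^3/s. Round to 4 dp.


tau = V / Q_flow
tau = 3.82 / 10.07 = 0.3793 s


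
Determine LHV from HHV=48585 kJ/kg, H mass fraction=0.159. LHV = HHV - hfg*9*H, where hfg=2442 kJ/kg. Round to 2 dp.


LHV = HHV - hfg * 9 * H
Water correction = 2442 * 9 * 0.159 = 3494.502 kJ/kg
LHV = 48585 - 3494.502 = 45090.50 kJ/kg


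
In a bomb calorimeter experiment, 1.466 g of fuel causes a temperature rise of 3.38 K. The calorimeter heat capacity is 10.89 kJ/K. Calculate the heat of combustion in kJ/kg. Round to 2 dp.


Hc = C_cal * delta_T / m_fuel
Q_released = 10.89 * 3.38 = 36.8082 kJ
m_fuel = 1.466 g = 1.466/1000 kg = 0.001466 kg
Hc = 36.8082 / 0.001466 = 25107.91 kJ/kg


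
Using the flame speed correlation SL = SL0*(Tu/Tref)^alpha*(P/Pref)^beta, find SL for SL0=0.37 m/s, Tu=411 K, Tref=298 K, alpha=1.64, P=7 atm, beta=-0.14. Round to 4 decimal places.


SL = SL0 * (Tu/Tref)^alpha * (P/Pref)^beta
T ratio = 411/298 = 1.37919463
(T ratio)^alpha = 1.37919463^1.64 = 1.694283
(P/Pref)^beta = 7^(-0.14) = 0.761529
SL = 0.37 * 1.694283 * 0.761529 = 0.4774 m/s


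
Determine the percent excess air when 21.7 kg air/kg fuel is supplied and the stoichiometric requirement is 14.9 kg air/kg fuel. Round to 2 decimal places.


Excess air = actual - stoichiometric = 21.7 - 14.9 = 6.80 kg/kg fuel
Excess air % = (excess / stoich) * 100 = (6.80 / 14.9) * 100 = 45.64%


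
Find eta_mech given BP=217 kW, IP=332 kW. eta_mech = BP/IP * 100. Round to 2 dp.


eta_mech = (BP / IP) * 100
Ratio = 217 / 332 = 0.6536
eta_mech = 0.6536 * 100 = 65.36%


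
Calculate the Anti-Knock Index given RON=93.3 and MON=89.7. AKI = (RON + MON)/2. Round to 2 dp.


AKI = (RON + MON) / 2
AKI = (93.3 + 89.7) / 2
AKI = 183.0 / 2 = 91.50


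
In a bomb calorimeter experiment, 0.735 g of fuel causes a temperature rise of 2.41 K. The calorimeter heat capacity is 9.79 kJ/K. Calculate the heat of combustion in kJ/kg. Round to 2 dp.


Hc = C_cal * delta_T / m_fuel
Q_released = 9.79 * 2.41 = 23.5939 kJ
m_fuel = 0.735 g = 0.735/1000 kg = 0.000735 kg
Hc = 23.5939 / 0.000735 = 32100.54 kJ/kg


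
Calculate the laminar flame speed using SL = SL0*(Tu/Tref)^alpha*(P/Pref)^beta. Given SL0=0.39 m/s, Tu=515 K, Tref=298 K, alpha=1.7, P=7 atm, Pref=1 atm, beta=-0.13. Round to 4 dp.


SL = SL0 * (Tu/Tref)^alpha * (P/Pref)^beta
T ratio = 515/298 = 1.72818792
(T ratio)^alpha = 1.72818792^1.7 = 2.534572
(P/Pref)^beta = 7^(-0.13) = 0.776492
SL = 0.39 * 2.534572 * 0.776492 = 0.7675 m/s


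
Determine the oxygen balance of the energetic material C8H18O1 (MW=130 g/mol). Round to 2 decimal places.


OB = -1600 * (2C + H/2 - O) / MW
Inner = 2*8 + 18/2 - 1 = 24.00
OB = -1600 * 24.00 / 130 = -295.38%


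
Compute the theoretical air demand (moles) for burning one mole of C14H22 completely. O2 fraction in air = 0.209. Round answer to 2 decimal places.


Balanced combustion: C14H22 + 19.5 O2 -> 14 CO2 + 11 H2O
O2 needed = C + H/4 = 14 + 22/4 = 19.50 moles
Air moles = O2 / 0.209 = 19.50 / 0.209 = 93.30 moles air


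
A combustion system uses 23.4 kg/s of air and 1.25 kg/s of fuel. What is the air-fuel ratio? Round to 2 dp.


AFR = m_air / m_fuel
AFR = 23.4 / 1.25 = 18.72


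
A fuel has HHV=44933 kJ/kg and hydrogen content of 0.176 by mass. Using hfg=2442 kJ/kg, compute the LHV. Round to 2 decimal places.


LHV = HHV - hfg * 9 * H
Water correction = 2442 * 9 * 0.176 = 3868.128 kJ/kg
LHV = 44933 - 3868.128 = 41064.87 kJ/kg


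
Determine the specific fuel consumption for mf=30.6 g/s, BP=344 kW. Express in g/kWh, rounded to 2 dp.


SFC = (mf / BP) * 3600
Rate = 30.6 / 344 = 0.088953 g/(s*kW)
SFC = 0.088953 * 3600 = 320.23 g/kWh


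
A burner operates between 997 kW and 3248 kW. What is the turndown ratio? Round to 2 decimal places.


TDR = Q_max / Q_min
TDR = 3248 / 997 = 3.26


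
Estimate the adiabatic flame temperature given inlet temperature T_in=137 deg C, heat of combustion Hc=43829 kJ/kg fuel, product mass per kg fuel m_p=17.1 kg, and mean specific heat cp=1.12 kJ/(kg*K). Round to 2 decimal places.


T_ad = T_in + Hc / (m_p * cp)
Denominator = 17.1 * 1.12 = 19.1520
Temperature rise = 43829 / 19.1520 = 2288.48 K
T_ad = 137 + 2288.48 = 2425.48 deg C


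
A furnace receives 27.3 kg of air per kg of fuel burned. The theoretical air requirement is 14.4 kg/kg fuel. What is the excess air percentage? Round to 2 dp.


Excess air = actual - stoichiometric = 27.3 - 14.4 = 12.90 kg/kg fuel
Excess air % = (excess / stoich) * 100 = (12.90 / 14.4) * 100 = 89.58%


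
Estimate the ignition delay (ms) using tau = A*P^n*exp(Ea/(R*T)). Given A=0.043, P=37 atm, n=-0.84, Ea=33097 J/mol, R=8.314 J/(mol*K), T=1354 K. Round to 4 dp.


tau = A * P^n * exp(Ea/(R*T))
P^n = 37^(-0.84) = 0.04816267
Ea/(R*T) = 33097/(8.314*1354) = 2.940085
exp(Ea/(R*T)) = 18.917462
tau = 0.043 * 0.04816267 * 18.917462 = 0.0392 ms


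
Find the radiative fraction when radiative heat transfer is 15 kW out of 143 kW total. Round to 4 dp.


f_rad = Q_rad / Q_total
f_rad = 15 / 143 = 0.1049


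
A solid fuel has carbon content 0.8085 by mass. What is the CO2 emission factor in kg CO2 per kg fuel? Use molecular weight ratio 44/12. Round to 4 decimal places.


EF = C_frac * (M_CO2 / M_C)
EF = 0.8085 * (44/12)
EF = 0.8085 * 3.666667 = 2.9645 kg_CO2/kg_fuel


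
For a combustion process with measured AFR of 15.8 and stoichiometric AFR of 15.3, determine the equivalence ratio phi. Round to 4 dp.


phi = AFR_stoich / AFR_actual
phi = 15.3 / 15.8 = 0.9684


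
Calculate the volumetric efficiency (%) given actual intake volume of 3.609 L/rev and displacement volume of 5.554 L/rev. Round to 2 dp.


eta_v = (V_actual / V_disp) * 100
Ratio = 3.609 / 5.554 = 0.6498
eta_v = 0.6498 * 100 = 64.98%


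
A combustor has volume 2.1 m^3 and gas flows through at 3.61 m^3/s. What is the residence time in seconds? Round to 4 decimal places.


tau = V / Q_flow
tau = 2.1 / 3.61 = 0.5817 s


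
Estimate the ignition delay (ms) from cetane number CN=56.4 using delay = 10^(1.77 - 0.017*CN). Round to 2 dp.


delay = 10^(1.77 - 0.017*CN)
Exponent = 1.77 - 0.017*56.4 = 0.8112
delay = 10^0.8112 = 6.47 ms


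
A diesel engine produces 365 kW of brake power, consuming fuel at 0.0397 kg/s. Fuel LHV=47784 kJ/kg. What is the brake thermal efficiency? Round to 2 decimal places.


eta_BTE = (BP / (mf * LHV)) * 100
Denominator = 0.0397 * 47784 = 1897.0248 kW
eta_BTE = (365 / 1897.0248) * 100 = 19.24%


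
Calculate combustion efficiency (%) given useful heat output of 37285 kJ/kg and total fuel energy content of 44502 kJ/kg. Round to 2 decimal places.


Efficiency = (Q_useful / Q_fuel) * 100
Efficiency = (37285 / 44502) * 100
Efficiency = 0.8378 * 100 = 83.78%


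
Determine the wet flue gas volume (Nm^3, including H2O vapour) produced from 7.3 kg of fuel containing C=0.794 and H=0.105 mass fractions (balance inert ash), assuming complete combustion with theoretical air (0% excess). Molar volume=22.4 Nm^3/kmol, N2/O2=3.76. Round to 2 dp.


Per kg fuel: CO2 = (C/12 kmol)*22.4 = (0.794/12)*22.4 = 1.48213 Nm^3
Per kg fuel: H2O = (H/2 kmol)*22.4 = (0.105/2)*22.4 = 1.17600 Nm^3
O2 needed per kg fuel = C/12 + H/4 = 0.794/12 + 0.105/4 = 0.09241667 kmol
Per kg fuel: N2 = O2*3.76*22.4 = 0.09241667*3.76*22.4 = 7.78370 Nm^3
Total per kg = 1.48213 + 1.17600 + 7.78370 = 10.44183 Nm^3
Total = 10.44183 * 7.3 = 76.23 Nm^3


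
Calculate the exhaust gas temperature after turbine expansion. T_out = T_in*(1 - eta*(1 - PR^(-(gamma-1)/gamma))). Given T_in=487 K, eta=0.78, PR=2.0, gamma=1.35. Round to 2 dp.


T_out = T_in * (1 - eta * (1 - PR^(-(gamma-1)/gamma)))
Exponent = -(1.35-1)/1.35 = -0.25925926
PR^exp = 2.0^(-0.25925926) = 0.83551680
Factor = 1 - 0.78*(1 - 0.83551680) = 0.87170310
T_out = 487 * 0.87170310 = 424.52 K


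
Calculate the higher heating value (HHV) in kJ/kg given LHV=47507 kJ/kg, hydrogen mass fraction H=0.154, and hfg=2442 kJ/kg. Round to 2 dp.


HHV = LHV + hfg * 9 * H
Water addition = 2442 * 9 * 0.154 = 3384.612 kJ/kg
HHV = 47507 + 3384.612 = 50891.61 kJ/kg


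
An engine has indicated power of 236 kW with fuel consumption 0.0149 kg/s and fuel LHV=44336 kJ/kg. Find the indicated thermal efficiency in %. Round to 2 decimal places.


eta_ith = (IP / (mf * LHV)) * 100
Denominator = 0.0149 * 44336 = 660.6064 kW
eta_ith = (236 / 660.6064) * 100 = 35.72%


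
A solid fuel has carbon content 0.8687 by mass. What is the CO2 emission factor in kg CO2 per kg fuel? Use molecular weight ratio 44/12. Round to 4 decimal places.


EF = C_frac * (M_CO2 / M_C)
EF = 0.8687 * (44/12)
EF = 0.8687 * 3.666667 = 3.1852 kg_CO2/kg_fuel


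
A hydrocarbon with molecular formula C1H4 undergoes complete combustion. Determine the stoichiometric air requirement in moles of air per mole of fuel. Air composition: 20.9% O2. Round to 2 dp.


Balanced combustion: C1H4 + 2 O2 -> 1 CO2 + 2 H2O
O2 needed = C + H/4 = 1 + 4/4 = 2.00 moles
Air moles = O2 / 0.209 = 2.00 / 0.209 = 9.57 moles air


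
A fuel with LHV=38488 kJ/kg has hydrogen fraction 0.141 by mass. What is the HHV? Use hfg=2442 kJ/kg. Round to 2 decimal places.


HHV = LHV + hfg * 9 * H
Water addition = 2442 * 9 * 0.141 = 3098.898 kJ/kg
HHV = 38488 + 3098.898 = 41586.90 kJ/kg


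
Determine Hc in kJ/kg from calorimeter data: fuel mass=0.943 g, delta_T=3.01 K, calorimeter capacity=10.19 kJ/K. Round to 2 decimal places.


Hc = C_cal * delta_T / m_fuel
Q_released = 10.19 * 3.01 = 30.6719 kJ
m_fuel = 0.943 g = 0.943/1000 kg = 0.000943 kg
Hc = 30.6719 / 0.000943 = 32525.87 kJ/kg


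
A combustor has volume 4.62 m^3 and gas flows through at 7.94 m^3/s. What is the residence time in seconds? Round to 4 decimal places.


tau = V / Q_flow
tau = 4.62 / 7.94 = 0.5819 s


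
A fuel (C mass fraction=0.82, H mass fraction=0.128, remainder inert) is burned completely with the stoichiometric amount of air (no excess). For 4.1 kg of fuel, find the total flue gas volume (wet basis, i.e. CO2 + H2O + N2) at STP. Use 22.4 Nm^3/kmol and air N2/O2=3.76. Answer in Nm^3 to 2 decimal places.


Per kg fuel: CO2 = (C/12 kmol)*22.4 = (0.82/12)*22.4 = 1.53067 Nm^3
Per kg fuel: H2O = (H/2 kmol)*22.4 = (0.128/2)*22.4 = 1.43360 Nm^3
O2 needed per kg fuel = C/12 + H/4 = 0.82/12 + 0.128/4 = 0.10033333 kmol
Per kg fuel: N2 = O2*3.76*22.4 = 0.10033333*3.76*22.4 = 8.45047 Nm^3
Total per kg = 1.53067 + 1.43360 + 8.45047 = 11.41474 Nm^3
Total = 11.41474 * 4.1 = 46.80 Nm^3


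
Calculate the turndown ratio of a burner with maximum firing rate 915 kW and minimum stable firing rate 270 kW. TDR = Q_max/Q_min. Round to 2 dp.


TDR = Q_max / Q_min
TDR = 915 / 270 = 3.39


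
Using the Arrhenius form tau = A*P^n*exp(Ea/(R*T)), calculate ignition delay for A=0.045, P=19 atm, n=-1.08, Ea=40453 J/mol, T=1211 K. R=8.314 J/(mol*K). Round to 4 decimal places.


tau = A * P^n * exp(Ea/(R*T))
P^n = 19^(-1.08) = 0.04158590
Ea/(R*T) = 40453/(8.314*1211) = 4.017876
exp(Ea/(R*T)) = 55.582944
tau = 0.045 * 0.04158590 * 55.582944 = 0.1040 ms


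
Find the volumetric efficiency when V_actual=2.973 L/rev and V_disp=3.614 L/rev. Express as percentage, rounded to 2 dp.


eta_v = (V_actual / V_disp) * 100
Ratio = 2.973 / 3.614 = 0.8226
eta_v = 0.8226 * 100 = 82.26%


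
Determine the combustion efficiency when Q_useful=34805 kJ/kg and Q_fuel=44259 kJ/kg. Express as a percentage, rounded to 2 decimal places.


Efficiency = (Q_useful / Q_fuel) * 100
Efficiency = (34805 / 44259) * 100
Efficiency = 0.7864 * 100 = 78.64%


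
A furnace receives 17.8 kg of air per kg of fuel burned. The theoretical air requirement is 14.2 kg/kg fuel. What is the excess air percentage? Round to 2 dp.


Excess air = actual - stoichiometric = 17.8 - 14.2 = 3.60 kg/kg fuel
Excess air % = (excess / stoich) * 100 = (3.60 / 14.2) * 100 = 25.35%


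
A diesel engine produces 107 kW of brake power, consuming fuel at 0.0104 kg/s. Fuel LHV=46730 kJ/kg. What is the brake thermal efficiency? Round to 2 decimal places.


eta_BTE = (BP / (mf * LHV)) * 100
Denominator = 0.0104 * 46730 = 485.9920 kW
eta_BTE = (107 / 485.9920) * 100 = 22.02%


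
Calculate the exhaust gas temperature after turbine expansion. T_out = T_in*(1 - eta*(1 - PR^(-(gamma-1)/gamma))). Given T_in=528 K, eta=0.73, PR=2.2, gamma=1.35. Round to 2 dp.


T_out = T_in * (1 - eta * (1 - PR^(-(gamma-1)/gamma)))
Exponent = -(1.35-1)/1.35 = -0.25925926
PR^exp = 2.2^(-0.25925926) = 0.81512413
Factor = 1 - 0.73*(1 - 0.81512413) = 0.86504061
T_out = 528 * 0.86504061 = 456.74 K


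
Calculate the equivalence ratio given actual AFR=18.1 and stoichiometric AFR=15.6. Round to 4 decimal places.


phi = AFR_stoich / AFR_actual
phi = 15.6 / 18.1 = 0.8619


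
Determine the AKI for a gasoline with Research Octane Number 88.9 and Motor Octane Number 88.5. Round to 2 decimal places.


AKI = (RON + MON) / 2
AKI = (88.9 + 88.5) / 2
AKI = 177.4 / 2 = 88.70


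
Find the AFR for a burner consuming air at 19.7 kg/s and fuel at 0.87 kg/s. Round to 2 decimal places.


AFR = m_air / m_fuel
AFR = 19.7 / 0.87 = 22.64


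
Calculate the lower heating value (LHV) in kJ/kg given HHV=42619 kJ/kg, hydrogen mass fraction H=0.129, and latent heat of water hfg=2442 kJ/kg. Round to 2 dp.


LHV = HHV - hfg * 9 * H
Water correction = 2442 * 9 * 0.129 = 2835.162 kJ/kg
LHV = 42619 - 2835.162 = 39783.84 kJ/kg


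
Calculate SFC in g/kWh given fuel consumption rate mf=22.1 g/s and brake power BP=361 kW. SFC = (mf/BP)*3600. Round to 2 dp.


SFC = (mf / BP) * 3600
Rate = 22.1 / 361 = 0.061219 g/(s*kW)
SFC = 0.061219 * 3600 = 220.39 g/kWh


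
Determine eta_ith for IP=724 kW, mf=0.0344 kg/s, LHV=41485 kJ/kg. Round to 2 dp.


eta_ith = (IP / (mf * LHV)) * 100
Denominator = 0.0344 * 41485 = 1427.0840 kW
eta_ith = (724 / 1427.0840) * 100 = 50.73%


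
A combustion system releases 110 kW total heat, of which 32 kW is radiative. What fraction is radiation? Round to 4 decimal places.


f_rad = Q_rad / Q_total
f_rad = 32 / 110 = 0.2909


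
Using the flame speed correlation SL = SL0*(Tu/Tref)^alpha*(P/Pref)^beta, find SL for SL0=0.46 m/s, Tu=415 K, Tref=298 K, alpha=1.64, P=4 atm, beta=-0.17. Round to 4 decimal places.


SL = SL0 * (Tu/Tref)^alpha * (P/Pref)^beta
T ratio = 415/298 = 1.39261745
(T ratio)^alpha = 1.39261745^1.64 = 1.721410
(P/Pref)^beta = 4^(-0.17) = 0.790041
SL = 0.46 * 1.721410 * 0.790041 = 0.6256 m/s


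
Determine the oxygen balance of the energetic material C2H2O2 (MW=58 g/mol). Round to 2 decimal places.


OB = -1600 * (2C + H/2 - O) / MW
Inner = 2*2 + 2/2 - 2 = 3.00
OB = -1600 * 3.00 / 58 = -82.76%


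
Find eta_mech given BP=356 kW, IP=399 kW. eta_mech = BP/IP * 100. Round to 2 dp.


eta_mech = (BP / IP) * 100
Ratio = 356 / 399 = 0.8922
eta_mech = 0.8922 * 100 = 89.22%


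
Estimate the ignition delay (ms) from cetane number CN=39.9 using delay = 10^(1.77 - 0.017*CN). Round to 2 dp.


delay = 10^(1.77 - 0.017*CN)
Exponent = 1.77 - 0.017*39.9 = 1.0917
delay = 10^1.0917 = 12.35 ms


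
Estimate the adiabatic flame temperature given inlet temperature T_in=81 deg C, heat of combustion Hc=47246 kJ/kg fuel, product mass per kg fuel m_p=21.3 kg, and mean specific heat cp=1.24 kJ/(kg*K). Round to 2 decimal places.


T_ad = T_in + Hc / (m_p * cp)
Denominator = 21.3 * 1.24 = 26.4120
Temperature rise = 47246 / 26.4120 = 1788.81 K
T_ad = 81 + 1788.81 = 1869.81 deg C


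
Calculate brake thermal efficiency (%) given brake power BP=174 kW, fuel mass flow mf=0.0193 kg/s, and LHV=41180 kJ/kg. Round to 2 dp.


eta_BTE = (BP / (mf * LHV)) * 100
Denominator = 0.0193 * 41180 = 794.7740 kW
eta_BTE = (174 / 794.7740) * 100 = 21.89%


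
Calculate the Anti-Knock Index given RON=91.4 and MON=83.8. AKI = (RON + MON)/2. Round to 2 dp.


AKI = (RON + MON) / 2
AKI = (91.4 + 83.8) / 2
AKI = 175.2 / 2 = 87.60


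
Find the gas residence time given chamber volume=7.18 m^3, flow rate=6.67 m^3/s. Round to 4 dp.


tau = V / Q_flow
tau = 7.18 / 6.67 = 1.0765 s


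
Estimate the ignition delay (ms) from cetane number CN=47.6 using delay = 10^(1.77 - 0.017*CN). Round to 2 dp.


delay = 10^(1.77 - 0.017*CN)
Exponent = 1.77 - 0.017*47.6 = 0.9608
delay = 10^0.9608 = 9.14 ms


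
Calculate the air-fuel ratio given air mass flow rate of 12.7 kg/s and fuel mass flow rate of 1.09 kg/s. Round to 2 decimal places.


AFR = m_air / m_fuel
AFR = 12.7 / 1.09 = 11.65


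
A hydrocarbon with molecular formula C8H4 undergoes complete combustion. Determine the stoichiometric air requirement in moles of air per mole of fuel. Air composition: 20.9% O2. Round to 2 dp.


Balanced combustion: C8H4 + 9 O2 -> 8 CO2 + 2 H2O
O2 needed = C + H/4 = 8 + 4/4 = 9.00 moles
Air moles = O2 / 0.209 = 9.00 / 0.209 = 43.06 moles air


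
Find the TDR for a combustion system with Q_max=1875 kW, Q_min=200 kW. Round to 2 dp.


TDR = Q_max / Q_min
TDR = 1875 / 200 = 9.38


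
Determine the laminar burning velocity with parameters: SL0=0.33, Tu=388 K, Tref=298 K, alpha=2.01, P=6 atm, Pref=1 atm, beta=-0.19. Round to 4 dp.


SL = SL0 * (Tu/Tref)^alpha * (P/Pref)^beta
T ratio = 388/298 = 1.30201342
(T ratio)^alpha = 1.30201342^2.01 = 1.699719
(P/Pref)^beta = 6^(-0.19) = 0.711461
SL = 0.33 * 1.699719 * 0.711461 = 0.3991 m/s


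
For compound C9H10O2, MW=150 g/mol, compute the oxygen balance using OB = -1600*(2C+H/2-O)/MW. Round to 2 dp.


OB = -1600 * (2C + H/2 - O) / MW
Inner = 2*9 + 10/2 - 2 = 21.00
OB = -1600 * 21.00 / 150 = -224.00%


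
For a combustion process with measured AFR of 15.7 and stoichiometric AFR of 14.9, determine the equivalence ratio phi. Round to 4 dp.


phi = AFR_stoich / AFR_actual
phi = 14.9 / 15.7 = 0.9490


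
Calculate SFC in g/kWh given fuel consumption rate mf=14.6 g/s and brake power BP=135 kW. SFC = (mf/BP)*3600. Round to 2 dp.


SFC = (mf / BP) * 3600
Rate = 14.6 / 135 = 0.108148 g/(s*kW)
SFC = 0.108148 * 3600 = 389.33 g/kWh


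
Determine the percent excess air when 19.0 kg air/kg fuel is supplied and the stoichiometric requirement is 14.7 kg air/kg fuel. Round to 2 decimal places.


Excess air = actual - stoichiometric = 19.0 - 14.7 = 4.30 kg/kg fuel
Excess air % = (excess / stoich) * 100 = (4.30 / 14.7) * 100 = 29.25%


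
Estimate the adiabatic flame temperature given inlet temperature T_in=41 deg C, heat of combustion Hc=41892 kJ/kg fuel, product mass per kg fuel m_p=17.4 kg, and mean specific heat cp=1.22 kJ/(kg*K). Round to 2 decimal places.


T_ad = T_in + Hc / (m_p * cp)
Denominator = 17.4 * 1.22 = 21.2280
Temperature rise = 41892 / 21.2280 = 1973.43 K
T_ad = 41 + 1973.43 = 2014.43 deg C


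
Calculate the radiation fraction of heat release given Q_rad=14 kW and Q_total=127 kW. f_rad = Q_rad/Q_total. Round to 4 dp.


f_rad = Q_rad / Q_total
f_rad = 14 / 127 = 0.1102


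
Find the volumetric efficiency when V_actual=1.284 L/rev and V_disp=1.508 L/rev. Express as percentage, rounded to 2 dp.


eta_v = (V_actual / V_disp) * 100
Ratio = 1.284 / 1.508 = 0.8515
eta_v = 0.8515 * 100 = 85.15%


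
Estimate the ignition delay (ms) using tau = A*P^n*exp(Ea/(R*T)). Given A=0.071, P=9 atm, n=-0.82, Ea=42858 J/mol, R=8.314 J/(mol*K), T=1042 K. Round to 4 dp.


tau = A * P^n * exp(Ea/(R*T))
P^n = 9^(-0.82) = 0.16501413
Ea/(R*T) = 42858/(8.314*1042) = 4.947140
exp(Ea/(R*T)) = 140.771717
tau = 0.071 * 0.16501413 * 140.771717 = 1.6493 ms


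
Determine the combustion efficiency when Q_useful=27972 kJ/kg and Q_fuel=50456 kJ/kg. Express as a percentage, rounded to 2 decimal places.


Efficiency = (Q_useful / Q_fuel) * 100
Efficiency = (27972 / 50456) * 100
Efficiency = 0.5544 * 100 = 55.44%


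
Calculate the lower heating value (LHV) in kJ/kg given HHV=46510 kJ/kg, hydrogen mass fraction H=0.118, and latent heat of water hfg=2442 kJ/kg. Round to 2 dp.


LHV = HHV - hfg * 9 * H
Water correction = 2442 * 9 * 0.118 = 2593.404 kJ/kg
LHV = 46510 - 2593.404 = 43916.60 kJ/kg


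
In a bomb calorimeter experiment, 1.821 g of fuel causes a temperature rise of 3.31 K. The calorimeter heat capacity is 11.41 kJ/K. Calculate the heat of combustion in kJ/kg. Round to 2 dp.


Hc = C_cal * delta_T / m_fuel
Q_released = 11.41 * 3.31 = 37.7671 kJ
m_fuel = 1.821 g = 1.821/1000 kg = 0.001821 kg
Hc = 37.7671 / 0.001821 = 20739.76 kJ/kg


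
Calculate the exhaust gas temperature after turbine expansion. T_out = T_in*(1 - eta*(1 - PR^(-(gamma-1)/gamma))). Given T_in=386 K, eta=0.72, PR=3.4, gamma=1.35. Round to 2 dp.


T_out = T_in * (1 - eta * (1 - PR^(-(gamma-1)/gamma)))
Exponent = -(1.35-1)/1.35 = -0.25925926
PR^exp = 3.4^(-0.25925926) = 0.72813041
Factor = 1 - 0.72*(1 - 0.72813041) = 0.80425390
T_out = 386 * 0.80425390 = 310.44 K


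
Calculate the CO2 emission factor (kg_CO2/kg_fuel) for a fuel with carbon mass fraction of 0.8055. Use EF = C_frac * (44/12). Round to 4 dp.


EF = C_frac * (M_CO2 / M_C)
EF = 0.8055 * (44/12)
EF = 0.8055 * 3.666667 = 2.9535 kg_CO2/kg_fuel


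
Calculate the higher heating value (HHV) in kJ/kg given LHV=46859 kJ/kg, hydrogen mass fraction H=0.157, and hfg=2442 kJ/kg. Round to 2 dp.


HHV = LHV + hfg * 9 * H
Water addition = 2442 * 9 * 0.157 = 3450.546 kJ/kg
HHV = 46859 + 3450.546 = 50309.55 kJ/kg


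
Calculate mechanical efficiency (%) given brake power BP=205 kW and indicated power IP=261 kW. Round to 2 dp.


eta_mech = (BP / IP) * 100
Ratio = 205 / 261 = 0.7854
eta_mech = 0.7854 * 100 = 78.54%


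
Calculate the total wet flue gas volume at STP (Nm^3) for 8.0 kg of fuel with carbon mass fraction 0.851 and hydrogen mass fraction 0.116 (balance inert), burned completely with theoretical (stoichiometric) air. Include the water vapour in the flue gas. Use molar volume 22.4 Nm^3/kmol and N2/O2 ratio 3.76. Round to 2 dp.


Per kg fuel: CO2 = (C/12 kmol)*22.4 = (0.851/12)*22.4 = 1.58853 Nm^3
Per kg fuel: H2O = (H/2 kmol)*22.4 = (0.116/2)*22.4 = 1.29920 Nm^3
O2 needed per kg fuel = C/12 + H/4 = 0.851/12 + 0.116/4 = 0.09991667 kmol
Per kg fuel: N2 = O2*3.76*22.4 = 0.09991667*3.76*22.4 = 8.41538 Nm^3
Total per kg = 1.58853 + 1.29920 + 8.41538 = 11.30311 Nm^3
Total = 11.30311 * 8.0 = 90.42 Nm^3


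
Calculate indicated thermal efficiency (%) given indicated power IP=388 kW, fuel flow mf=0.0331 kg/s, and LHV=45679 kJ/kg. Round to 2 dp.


eta_ith = (IP / (mf * LHV)) * 100
Denominator = 0.0331 * 45679 = 1511.9749 kW
eta_ith = (388 / 1511.9749) * 100 = 25.66%


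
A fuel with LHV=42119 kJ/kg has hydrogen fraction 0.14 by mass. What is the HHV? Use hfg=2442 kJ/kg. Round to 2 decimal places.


HHV = LHV + hfg * 9 * H
Water addition = 2442 * 9 * 0.14 = 3076.920 kJ/kg
HHV = 42119 + 3076.920 = 45195.92 kJ/kg


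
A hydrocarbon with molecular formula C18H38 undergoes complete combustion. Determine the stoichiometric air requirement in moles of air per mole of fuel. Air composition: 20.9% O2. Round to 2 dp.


Balanced combustion: C18H38 + 27.5 O2 -> 18 CO2 + 19 H2O
O2 needed = C + H/4 = 18 + 38/4 = 27.50 moles
Air moles = O2 / 0.209 = 27.50 / 0.209 = 131.58 moles air


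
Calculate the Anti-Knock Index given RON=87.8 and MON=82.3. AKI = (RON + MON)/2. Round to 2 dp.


AKI = (RON + MON) / 2
AKI = (87.8 + 82.3) / 2
AKI = 170.1 / 2 = 85.05


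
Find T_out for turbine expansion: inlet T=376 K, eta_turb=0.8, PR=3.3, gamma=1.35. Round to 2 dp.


T_out = T_in * (1 - eta * (1 - PR^(-(gamma-1)/gamma)))
Exponent = -(1.35-1)/1.35 = -0.25925926
PR^exp = 3.3^(-0.25925926) = 0.73378775
Factor = 1 - 0.8*(1 - 0.73378775) = 0.78703020
T_out = 376 * 0.78703020 = 295.92 K


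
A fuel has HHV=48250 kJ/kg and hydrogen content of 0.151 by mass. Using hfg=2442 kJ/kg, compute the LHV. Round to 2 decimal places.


LHV = HHV - hfg * 9 * H
Water correction = 2442 * 9 * 0.151 = 3318.678 kJ/kg
LHV = 48250 - 3318.678 = 44931.32 kJ/kg


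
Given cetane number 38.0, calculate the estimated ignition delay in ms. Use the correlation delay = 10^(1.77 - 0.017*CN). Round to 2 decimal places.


delay = 10^(1.77 - 0.017*CN)
Exponent = 1.77 - 0.017*38.0 = 1.1240
delay = 10^1.1240 = 13.30 ms


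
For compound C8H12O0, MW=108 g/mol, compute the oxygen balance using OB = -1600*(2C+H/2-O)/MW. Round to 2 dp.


OB = -1600 * (2C + H/2 - O) / MW
Inner = 2*8 + 12/2 - 0 = 22.00
OB = -1600 * 22.00 / 108 = -325.93%


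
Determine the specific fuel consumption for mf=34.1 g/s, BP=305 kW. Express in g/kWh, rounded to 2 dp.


SFC = (mf / BP) * 3600
Rate = 34.1 / 305 = 0.111803 g/(s*kW)
SFC = 0.111803 * 3600 = 402.49 g/kWh


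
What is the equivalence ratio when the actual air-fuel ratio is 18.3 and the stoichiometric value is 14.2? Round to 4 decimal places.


phi = AFR_stoich / AFR_actual
phi = 14.2 / 18.3 = 0.7760


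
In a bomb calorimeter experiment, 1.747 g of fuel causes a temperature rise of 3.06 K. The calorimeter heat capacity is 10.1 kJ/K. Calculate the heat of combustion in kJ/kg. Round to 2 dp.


Hc = C_cal * delta_T / m_fuel
Q_released = 10.1 * 3.06 = 30.9060 kJ
m_fuel = 1.747 g = 1.747/1000 kg = 0.001747 kg
Hc = 30.9060 / 0.001747 = 17690.90 kJ/kg


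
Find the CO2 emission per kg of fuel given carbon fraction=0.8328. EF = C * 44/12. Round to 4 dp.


EF = C_frac * (M_CO2 / M_C)
EF = 0.8328 * (44/12)
EF = 0.8328 * 3.666667 = 3.0536 kg_CO2/kg_fuel


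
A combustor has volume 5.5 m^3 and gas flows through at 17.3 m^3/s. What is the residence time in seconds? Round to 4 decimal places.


tau = V / Q_flow
tau = 5.5 / 17.3 = 0.3179 s


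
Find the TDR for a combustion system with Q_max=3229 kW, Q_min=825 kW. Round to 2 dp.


TDR = Q_max / Q_min
TDR = 3229 / 825 = 3.91


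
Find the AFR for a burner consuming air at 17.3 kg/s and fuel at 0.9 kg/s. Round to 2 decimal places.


AFR = m_air / m_fuel
AFR = 17.3 / 0.9 = 19.22


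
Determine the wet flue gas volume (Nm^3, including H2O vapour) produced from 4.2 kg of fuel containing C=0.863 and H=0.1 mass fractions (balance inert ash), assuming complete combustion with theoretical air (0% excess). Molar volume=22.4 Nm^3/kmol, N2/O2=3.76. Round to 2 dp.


Per kg fuel: CO2 = (C/12 kmol)*22.4 = (0.863/12)*22.4 = 1.61093 Nm^3
Per kg fuel: H2O = (H/2 kmol)*22.4 = (0.1/2)*22.4 = 1.12000 Nm^3
O2 needed per kg fuel = C/12 + H/4 = 0.863/12 + 0.1/4 = 0.09691667 kmol
Per kg fuel: N2 = O2*3.76*22.4 = 0.09691667*3.76*22.4 = 8.16271 Nm^3
Total per kg = 1.61093 + 1.12000 + 8.16271 = 10.89364 Nm^3
Total = 10.89364 * 4.2 = 45.75 Nm^3


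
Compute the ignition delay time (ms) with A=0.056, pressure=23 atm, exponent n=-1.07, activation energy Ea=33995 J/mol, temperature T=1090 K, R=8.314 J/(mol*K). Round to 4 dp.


tau = A * P^n * exp(Ea/(R*T))
P^n = 23^(-1.07) = 0.03491011
Ea/(R*T) = 33995/(8.314*1090) = 3.751272
exp(Ea/(R*T)) = 42.575193
tau = 0.056 * 0.03491011 * 42.575193 = 0.0832 ms


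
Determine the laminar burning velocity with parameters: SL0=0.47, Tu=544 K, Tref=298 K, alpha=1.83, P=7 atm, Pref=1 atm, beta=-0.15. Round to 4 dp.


SL = SL0 * (Tu/Tref)^alpha * (P/Pref)^beta
T ratio = 544/298 = 1.82550336
(T ratio)^alpha = 1.82550336^1.83 = 3.008363
(P/Pref)^beta = 7^(-0.15) = 0.746853
SL = 0.47 * 3.008363 * 0.746853 = 1.0560 m/s


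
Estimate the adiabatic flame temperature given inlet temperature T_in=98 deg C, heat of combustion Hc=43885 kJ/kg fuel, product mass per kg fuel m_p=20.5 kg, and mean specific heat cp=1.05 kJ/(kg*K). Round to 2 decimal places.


T_ad = T_in + Hc / (m_p * cp)
Denominator = 20.5 * 1.05 = 21.5250
Temperature rise = 43885 / 21.5250 = 2038.79 K
T_ad = 98 + 2038.79 = 2136.79 deg C


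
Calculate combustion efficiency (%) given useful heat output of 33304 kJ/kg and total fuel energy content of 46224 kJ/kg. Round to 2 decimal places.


Efficiency = (Q_useful / Q_fuel) * 100
Efficiency = (33304 / 46224) * 100
Efficiency = 0.7205 * 100 = 72.05%


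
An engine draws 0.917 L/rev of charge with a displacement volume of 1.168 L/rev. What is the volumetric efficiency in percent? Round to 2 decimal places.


eta_v = (V_actual / V_disp) * 100
Ratio = 0.917 / 1.168 = 0.7851
eta_v = 0.7851 * 100 = 78.51%


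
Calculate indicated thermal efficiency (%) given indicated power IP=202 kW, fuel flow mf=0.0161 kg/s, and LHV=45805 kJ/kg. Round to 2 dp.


eta_ith = (IP / (mf * LHV)) * 100
Denominator = 0.0161 * 45805 = 737.4605 kW
eta_ith = (202 / 737.4605) * 100 = 27.39%
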